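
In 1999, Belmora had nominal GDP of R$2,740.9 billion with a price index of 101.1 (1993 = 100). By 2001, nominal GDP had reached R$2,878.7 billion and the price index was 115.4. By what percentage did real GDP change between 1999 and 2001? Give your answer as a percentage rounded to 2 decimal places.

-7.99%

Deflate each year: 1999 → 2740.9/1.011 = 2711.08; 2001 → 2878.7/1.154 = 2494.54.
So real GDP changed by 2494.54/2711.08 − 1 = -0.0799, i.e. -7.99%.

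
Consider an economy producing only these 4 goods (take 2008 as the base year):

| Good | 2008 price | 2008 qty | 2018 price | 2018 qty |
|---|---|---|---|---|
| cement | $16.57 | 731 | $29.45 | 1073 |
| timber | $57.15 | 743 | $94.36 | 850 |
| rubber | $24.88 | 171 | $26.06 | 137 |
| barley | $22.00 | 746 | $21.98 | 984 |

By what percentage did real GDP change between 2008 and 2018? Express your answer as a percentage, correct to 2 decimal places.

21.49%

Real GDP 2008 = Nominal GDP 2008 = 16.57·731 + 57.15·743 + 24.88·171 + 22.00·746 = 75241.60.
Real GDP 2018 (at 2008 prices) = 16.57·1073 + 57.15·850 + 24.88·137 + 22.00·984 = 91413.67.
Real growth = 91413.67/75241.60 − 1 = 0.2149.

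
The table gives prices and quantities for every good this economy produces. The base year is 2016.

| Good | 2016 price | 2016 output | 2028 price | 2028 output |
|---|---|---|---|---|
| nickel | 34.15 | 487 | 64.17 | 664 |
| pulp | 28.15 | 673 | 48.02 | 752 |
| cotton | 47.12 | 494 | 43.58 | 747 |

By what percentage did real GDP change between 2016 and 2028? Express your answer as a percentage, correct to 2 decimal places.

Real GDP 2016 = Nominal GDP 2016 = 34.15·487 + 28.15·673 + 47.12·494 = 58853.28.
Real GDP 2028 (at 2016 prices) = 34.15·664 + 28.15·752 + 47.12·747 = 79043.04.
Real growth = 79043.04/58853.28 − 1 = 0.3431.

34.31%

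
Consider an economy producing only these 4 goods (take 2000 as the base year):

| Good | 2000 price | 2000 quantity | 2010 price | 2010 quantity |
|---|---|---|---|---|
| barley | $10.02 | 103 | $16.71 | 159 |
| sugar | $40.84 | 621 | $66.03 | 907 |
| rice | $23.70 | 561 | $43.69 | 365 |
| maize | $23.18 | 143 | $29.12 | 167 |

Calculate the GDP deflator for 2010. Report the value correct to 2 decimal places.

Nominal GDP 2010 = 16.71·159 + 66.03·907 + 43.69·365 + 29.12·167 = 83355.99.
Real GDP 2010 (at 2000 prices) = 10.02·159 + 40.84·907 + 23.70·365 + 23.18·167 = 51156.62.
Deflator = Nominal/Real × 100 = 83355.99/51156.62 × 100 = 162.943.

162.94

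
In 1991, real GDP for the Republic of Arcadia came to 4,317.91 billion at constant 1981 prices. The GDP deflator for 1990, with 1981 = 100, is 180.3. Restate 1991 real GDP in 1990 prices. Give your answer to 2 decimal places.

7,785.19 billion

Real GDP in 1990 prices = Real GDP in 1981 prices × (P_1990/P_1981) = 4317.91 × 1.803 = 7785.19.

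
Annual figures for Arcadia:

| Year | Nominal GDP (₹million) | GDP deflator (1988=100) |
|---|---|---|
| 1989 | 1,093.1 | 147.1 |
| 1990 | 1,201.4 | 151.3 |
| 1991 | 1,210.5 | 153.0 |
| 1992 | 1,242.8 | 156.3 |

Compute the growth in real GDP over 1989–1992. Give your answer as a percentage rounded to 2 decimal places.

7.00%

Real GDP 1989 = 1093.1/1.471 = 743.10.
Real GDP 1992 = 1242.8/1.563 = 795.14.
Change = 795.14/743.10 − 1 = 0.0700.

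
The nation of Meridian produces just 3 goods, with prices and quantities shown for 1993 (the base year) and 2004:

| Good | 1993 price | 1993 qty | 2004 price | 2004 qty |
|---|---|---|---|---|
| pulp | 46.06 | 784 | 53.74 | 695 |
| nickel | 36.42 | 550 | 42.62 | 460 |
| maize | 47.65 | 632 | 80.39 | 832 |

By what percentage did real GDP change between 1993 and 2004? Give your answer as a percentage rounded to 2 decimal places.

Real GDP 1993 = Nominal GDP 1993 = 46.06·784 + 36.42·550 + 47.65·632 = 86256.84.
Real GDP 2004 (at 1993 prices) = 46.06·695 + 36.42·460 + 47.65·832 = 88409.70.
Real growth = 88409.70/86256.84 − 1 = 0.0250.

2.50%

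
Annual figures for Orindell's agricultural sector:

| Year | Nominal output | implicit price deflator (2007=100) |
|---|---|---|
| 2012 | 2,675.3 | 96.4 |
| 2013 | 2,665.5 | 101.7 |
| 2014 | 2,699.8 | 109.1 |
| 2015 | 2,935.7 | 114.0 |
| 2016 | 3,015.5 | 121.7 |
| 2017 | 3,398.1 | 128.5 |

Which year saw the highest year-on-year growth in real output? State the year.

2013: real = 2665.5/1.017 = 2620.94; growth vs 2012 (2775.21) = -5.56%.
2014: real = 2699.8/1.091 = 2474.61; growth vs 2013 (2620.94) = -5.58%.
2015: real = 2935.7/1.140 = 2575.18; growth vs 2014 (2474.61) = 4.06%.
2016: real = 3015.5/1.217 = 2477.81; growth vs 2015 (2575.18) = -3.78%.
2017: real = 3398.1/1.285 = 2644.44; growth vs 2016 (2477.81) = 6.72%.

2017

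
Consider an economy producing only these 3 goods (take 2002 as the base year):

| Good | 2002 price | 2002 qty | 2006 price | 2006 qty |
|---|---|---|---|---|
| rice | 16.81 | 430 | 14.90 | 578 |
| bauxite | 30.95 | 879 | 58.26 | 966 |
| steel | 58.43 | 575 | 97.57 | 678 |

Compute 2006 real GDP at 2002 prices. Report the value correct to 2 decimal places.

79229.42

Real GDP 2006 = Σ (p_2002 × q_2006) = 16.81·578 + 30.95·966 + 58.43·678 = 79229.42.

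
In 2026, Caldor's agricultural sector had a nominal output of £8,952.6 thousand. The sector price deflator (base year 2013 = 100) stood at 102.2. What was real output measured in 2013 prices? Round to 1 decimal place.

Real output = Nominal / (sector price deflator/100) = 8952.6 / 1.022 = 8759.88.

£8,759.9 thousand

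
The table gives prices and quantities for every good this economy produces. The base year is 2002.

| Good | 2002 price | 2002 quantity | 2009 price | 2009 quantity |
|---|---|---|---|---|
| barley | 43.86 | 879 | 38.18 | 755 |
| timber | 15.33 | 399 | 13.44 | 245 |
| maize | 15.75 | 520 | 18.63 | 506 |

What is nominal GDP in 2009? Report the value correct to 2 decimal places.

Nominal GDP 2009 = Σ (p_2009 × q_2009) = 38.18·755 + 13.44·245 + 18.63·506 = 41545.48.

41545.48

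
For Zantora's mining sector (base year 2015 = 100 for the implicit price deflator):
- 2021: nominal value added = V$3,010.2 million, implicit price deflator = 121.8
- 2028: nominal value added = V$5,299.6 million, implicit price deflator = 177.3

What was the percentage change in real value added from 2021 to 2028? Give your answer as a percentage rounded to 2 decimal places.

20.94%

Deflate each year: 2021 → 3010.2/1.218 = 2471.43; 2028 → 5299.6/1.773 = 2989.06.
So real value added changed by 2989.06/2471.43 − 1 = 0.2094, i.e. 20.94%.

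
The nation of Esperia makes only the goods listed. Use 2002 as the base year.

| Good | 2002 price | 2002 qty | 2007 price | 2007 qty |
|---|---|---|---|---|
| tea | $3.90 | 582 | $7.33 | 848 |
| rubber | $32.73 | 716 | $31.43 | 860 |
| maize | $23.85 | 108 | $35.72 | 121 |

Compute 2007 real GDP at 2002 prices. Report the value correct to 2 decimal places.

Real GDP 2007 = Σ (p_2002 × q_2007) = 3.90·848 + 32.73·860 + 23.85·121 = 34340.85.

$34340.85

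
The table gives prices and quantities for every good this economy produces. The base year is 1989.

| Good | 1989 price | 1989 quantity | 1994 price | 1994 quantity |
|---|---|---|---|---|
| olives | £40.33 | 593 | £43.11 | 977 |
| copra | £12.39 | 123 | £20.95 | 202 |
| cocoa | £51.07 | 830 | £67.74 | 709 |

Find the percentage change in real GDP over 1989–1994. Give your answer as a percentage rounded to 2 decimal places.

15.16%

Real GDP 1989 = Nominal GDP 1989 = 40.33·593 + 12.39·123 + 51.07·830 = 67827.76.
Real GDP 1994 (at 1989 prices) = 40.33·977 + 12.39·202 + 51.07·709 = 78113.82.
Real growth = 78113.82/67827.76 − 1 = 0.1516.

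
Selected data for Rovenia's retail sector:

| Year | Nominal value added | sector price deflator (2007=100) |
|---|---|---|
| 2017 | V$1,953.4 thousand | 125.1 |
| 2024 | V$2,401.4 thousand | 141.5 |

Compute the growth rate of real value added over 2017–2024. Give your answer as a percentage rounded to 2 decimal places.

8.69%

Deflate each year: 2017 → 1953.4/1.251 = 1561.47; 2024 → 2401.4/1.415 = 1697.10.
So real value added changed by 1697.10/1561.47 − 1 = 0.0869, i.e. 8.69%.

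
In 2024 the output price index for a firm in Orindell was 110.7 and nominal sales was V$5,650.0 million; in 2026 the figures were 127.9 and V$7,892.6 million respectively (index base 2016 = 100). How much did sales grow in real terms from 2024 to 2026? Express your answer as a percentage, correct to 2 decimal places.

20.91%

Deflate each year: 2024 → 5650.0/1.107 = 5103.88; 2026 → 7892.6/1.279 = 6170.91.
So real sales changed by 6170.91/5103.88 − 1 = 0.2091, i.e. 20.91%.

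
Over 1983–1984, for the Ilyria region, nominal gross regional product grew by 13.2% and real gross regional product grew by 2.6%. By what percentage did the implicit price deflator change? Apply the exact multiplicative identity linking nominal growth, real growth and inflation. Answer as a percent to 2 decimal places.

10.33%

(1 + g_nom) = (1 + g_real)(1 + π), so π = 1.1320 / 1.0260 − 1 = 0.10331.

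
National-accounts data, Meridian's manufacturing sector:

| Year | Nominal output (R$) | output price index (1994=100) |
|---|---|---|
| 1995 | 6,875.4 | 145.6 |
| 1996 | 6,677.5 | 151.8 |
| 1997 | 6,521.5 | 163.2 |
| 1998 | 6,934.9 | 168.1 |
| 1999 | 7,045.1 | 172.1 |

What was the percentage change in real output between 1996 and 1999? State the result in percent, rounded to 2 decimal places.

Real output 1996 = 6677.5/1.518 = 4398.88.
Real output 1999 = 7045.1/1.721 = 4093.61.
Change = 4093.61/4398.88 − 1 = -0.0694.

-6.94%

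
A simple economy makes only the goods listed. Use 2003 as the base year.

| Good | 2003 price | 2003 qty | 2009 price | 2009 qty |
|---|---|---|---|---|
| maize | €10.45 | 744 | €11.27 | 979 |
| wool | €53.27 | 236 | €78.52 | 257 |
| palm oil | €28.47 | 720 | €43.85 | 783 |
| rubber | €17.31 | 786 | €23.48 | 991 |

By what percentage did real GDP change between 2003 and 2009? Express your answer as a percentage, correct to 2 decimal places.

16.38%

Real GDP 2003 = Nominal GDP 2003 = 10.45·744 + 53.27·236 + 28.47·720 + 17.31·786 = 54450.58.
Real GDP 2009 (at 2003 prices) = 10.45·979 + 53.27·257 + 28.47·783 + 17.31·991 = 63367.16.
Real growth = 63367.16/54450.58 − 1 = 0.1638.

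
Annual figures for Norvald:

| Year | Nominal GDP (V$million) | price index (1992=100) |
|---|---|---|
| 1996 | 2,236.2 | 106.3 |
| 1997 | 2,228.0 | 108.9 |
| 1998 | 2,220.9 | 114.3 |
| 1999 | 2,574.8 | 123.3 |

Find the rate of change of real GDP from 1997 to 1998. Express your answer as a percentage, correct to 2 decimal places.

Real GDP 1997 = 2228.0/1.089 = 2045.91.
Real GDP 1998 = 2220.9/1.143 = 1943.04.
Change = 1943.04/2045.91 − 1 = -0.0503.

-5.03%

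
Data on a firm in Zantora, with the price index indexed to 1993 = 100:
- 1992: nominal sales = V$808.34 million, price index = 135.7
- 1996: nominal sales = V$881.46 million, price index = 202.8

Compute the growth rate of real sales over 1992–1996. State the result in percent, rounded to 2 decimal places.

Real sales 1992 = 808.34 / 1.357 = 595.68.
Real sales 1996 = 881.46 / 2.028 = 434.64.
Real growth = 434.64 / 595.68 − 1 = -0.2703.

-27.03%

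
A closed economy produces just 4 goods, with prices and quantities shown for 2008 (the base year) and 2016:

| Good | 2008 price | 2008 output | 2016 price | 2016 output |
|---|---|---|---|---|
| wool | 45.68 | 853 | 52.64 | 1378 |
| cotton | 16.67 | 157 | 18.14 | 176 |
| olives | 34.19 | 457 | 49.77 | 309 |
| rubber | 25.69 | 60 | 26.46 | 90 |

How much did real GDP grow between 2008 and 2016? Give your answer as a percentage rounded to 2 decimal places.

Real GDP 2008 = Nominal GDP 2008 = 45.68·853 + 16.67·157 + 34.19·457 + 25.69·60 = 58748.46.
Real GDP 2016 (at 2008 prices) = 45.68·1378 + 16.67·176 + 34.19·309 + 25.69·90 = 78757.77.
Real growth = 78757.77/58748.46 − 1 = 0.3406.

34.06%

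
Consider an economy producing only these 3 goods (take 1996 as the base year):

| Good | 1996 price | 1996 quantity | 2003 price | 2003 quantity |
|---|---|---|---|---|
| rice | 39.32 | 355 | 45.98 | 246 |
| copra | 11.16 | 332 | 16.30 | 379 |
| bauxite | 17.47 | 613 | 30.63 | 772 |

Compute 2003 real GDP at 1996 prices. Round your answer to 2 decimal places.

27389.20

Real GDP 2003 = Σ (p_1996 × q_2003) = 39.32·246 + 11.16·379 + 17.47·772 = 27389.20.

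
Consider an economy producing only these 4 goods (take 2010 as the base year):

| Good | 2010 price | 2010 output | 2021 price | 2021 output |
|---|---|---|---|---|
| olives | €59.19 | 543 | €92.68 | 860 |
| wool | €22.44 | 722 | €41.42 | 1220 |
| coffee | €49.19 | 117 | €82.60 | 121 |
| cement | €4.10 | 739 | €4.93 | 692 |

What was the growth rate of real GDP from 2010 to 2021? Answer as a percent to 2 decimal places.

52.41%

Real GDP 2010 = Nominal GDP 2010 = 59.19·543 + 22.44·722 + 49.19·117 + 4.10·739 = 57126.98.
Real GDP 2021 (at 2010 prices) = 59.19·860 + 22.44·1220 + 49.19·121 + 4.10·692 = 87069.39.
Real growth = 87069.39/57126.98 − 1 = 0.5241.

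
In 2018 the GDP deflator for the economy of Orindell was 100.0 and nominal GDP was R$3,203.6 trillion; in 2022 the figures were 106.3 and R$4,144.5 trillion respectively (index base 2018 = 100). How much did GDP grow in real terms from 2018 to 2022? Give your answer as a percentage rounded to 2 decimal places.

21.70%

Deflate each year: 2018 → 3203.6/1.000 = 3203.60; 2022 → 4144.5/1.063 = 3898.87.
So real GDP changed by 3898.87/3203.60 − 1 = 0.2170, i.e. 21.70%.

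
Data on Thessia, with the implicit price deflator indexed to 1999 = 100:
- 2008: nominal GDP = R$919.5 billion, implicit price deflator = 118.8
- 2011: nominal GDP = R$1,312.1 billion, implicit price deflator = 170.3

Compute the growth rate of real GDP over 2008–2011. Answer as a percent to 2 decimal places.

-0.46%

Real GDP 2008 = 919.5 / 1.188 = 773.99.
Real GDP 2011 = 1312.1 / 1.703 = 770.46.
Real growth = 770.46 / 773.99 − 1 = -0.0046.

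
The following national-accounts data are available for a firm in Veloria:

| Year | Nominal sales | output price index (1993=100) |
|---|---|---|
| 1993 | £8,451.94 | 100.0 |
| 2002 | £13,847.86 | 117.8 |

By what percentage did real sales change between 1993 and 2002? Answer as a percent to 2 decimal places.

Deflate each year: 1993 → 8451.94/1.000 = 8451.94; 2002 → 13847.86/1.178 = 11755.40.
So real sales changed by 11755.40/8451.94 − 1 = 0.3909, i.e. 39.09%.

39.09%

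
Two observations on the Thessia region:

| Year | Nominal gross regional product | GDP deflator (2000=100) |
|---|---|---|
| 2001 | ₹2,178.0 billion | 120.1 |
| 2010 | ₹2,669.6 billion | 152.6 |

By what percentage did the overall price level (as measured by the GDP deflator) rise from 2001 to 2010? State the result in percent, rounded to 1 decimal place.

Price-level change = 152.6 / 120.1 − 1 = 0.2706.

27.1%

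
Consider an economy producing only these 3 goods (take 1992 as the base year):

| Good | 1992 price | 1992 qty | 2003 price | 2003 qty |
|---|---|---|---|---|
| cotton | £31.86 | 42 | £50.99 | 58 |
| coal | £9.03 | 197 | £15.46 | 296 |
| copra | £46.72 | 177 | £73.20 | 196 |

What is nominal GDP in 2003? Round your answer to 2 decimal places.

Nominal GDP 2003 = Σ (p_2003 × q_2003) = 50.99·58 + 15.46·296 + 73.20·196 = 21880.78.

£21880.78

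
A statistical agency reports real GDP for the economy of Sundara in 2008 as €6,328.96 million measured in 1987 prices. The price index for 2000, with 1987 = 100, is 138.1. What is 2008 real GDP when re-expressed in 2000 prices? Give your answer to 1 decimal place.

€8,740.3 million

Real GDP in 2000 prices = Real GDP in 1987 prices × (P_2000/P_1987) = 6328.96 × 1.381 = 8740.29.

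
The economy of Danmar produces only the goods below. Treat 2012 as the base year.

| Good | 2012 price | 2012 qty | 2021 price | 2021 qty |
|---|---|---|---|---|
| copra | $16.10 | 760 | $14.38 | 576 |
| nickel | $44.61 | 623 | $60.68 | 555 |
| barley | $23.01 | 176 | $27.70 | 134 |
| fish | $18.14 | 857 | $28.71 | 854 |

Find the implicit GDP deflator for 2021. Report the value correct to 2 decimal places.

Nominal GDP 2021 = 14.38·576 + 60.68·555 + 27.70·134 + 28.71·854 = 70190.42.
Real GDP 2021 (at 2012 prices) = 16.10·576 + 44.61·555 + 23.01·134 + 18.14·854 = 52607.05.
Deflator = Nominal/Real × 100 = 70190.42/52607.05 × 100 = 133.424.

133.42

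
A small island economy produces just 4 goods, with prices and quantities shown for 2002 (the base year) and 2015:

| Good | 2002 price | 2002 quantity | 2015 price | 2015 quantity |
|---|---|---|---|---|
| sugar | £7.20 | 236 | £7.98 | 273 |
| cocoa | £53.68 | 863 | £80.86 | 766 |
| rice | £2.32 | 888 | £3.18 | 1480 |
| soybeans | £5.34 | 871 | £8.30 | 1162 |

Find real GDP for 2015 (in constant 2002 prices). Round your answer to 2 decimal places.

£52723.16

Real GDP 2015 = Σ (p_2002 × q_2015) = 7.20·273 + 53.68·766 + 2.32·1480 + 5.34·1162 = 52723.16.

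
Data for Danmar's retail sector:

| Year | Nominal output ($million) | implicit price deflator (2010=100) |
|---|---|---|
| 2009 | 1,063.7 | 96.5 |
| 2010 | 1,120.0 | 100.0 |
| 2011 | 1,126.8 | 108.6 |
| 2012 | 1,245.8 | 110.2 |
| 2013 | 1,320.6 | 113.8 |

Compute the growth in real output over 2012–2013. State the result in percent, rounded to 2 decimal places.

2.65%

Real output 2012 = 1245.8/1.102 = 1130.49.
Real output 2013 = 1320.6/1.138 = 1160.46.
Change = 1160.46/1130.49 − 1 = 0.0265.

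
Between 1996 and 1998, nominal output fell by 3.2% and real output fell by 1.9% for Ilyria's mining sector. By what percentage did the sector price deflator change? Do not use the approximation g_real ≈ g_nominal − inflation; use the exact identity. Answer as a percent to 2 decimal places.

-1.33%

(1 + g_nom) = (1 + g_real)(1 + π), so π = 0.9680 / 0.9810 − 1 = -0.01325.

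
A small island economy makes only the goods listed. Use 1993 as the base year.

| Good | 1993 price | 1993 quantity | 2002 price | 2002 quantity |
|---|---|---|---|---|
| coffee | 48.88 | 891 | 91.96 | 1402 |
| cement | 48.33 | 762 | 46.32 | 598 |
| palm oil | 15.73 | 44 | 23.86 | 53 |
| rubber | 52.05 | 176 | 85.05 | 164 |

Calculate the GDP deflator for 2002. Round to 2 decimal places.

Nominal GDP 2002 = 91.96·1402 + 46.32·598 + 23.86·53 + 85.05·164 = 171840.06.
Real GDP 2002 (at 1993 prices) = 48.88·1402 + 48.33·598 + 15.73·53 + 52.05·164 = 106800.99.
Deflator = Nominal/Real × 100 = 171840.06/106800.99 × 100 = 160.897.

160.90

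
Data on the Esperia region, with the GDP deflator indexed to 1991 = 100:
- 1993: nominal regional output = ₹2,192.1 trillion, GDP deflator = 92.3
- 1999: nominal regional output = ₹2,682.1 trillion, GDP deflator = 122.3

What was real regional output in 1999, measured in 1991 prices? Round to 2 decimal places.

Real regional output = Nominal / (GDP deflator/100) = 2682.1 / 1.223 = 2193.05.

₹2,193.05 trillion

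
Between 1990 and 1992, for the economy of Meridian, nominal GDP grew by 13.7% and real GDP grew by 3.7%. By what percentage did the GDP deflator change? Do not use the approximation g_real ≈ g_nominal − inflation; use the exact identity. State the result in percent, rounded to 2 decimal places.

9.64%

(1 + g_nom) = (1 + g_real)(1 + π), so π = 1.1370 / 1.0370 − 1 = 0.09643.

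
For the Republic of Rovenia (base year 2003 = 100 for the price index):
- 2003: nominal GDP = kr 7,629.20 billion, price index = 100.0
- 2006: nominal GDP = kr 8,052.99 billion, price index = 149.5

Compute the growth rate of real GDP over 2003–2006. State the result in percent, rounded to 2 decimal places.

Real GDP 2003 = 7629.20 / 1.000 = 7629.20.
Real GDP 2006 = 8052.99 / 1.495 = 5386.62.
Real growth = 5386.62 / 7629.20 − 1 = -0.2939.

-29.39%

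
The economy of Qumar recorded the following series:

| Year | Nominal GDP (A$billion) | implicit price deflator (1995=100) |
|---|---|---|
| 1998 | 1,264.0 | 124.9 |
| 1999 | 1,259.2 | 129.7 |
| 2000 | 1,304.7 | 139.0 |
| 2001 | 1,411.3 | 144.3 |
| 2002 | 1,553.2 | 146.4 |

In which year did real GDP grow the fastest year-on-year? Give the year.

2002

1999: real = 1259.2/1.297 = 970.86; growth vs 1998 (1012.01) = -4.07%.
2000: real = 1304.7/1.390 = 938.63; growth vs 1999 (970.86) = -3.32%.
2001: real = 1411.3/1.443 = 978.03; growth vs 2000 (938.63) = 4.20%.
2002: real = 1553.2/1.464 = 1060.93; growth vs 2001 (978.03) = 8.48%.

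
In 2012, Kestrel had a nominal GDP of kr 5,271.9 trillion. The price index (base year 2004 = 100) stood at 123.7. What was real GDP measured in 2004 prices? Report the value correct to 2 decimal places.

kr 4,261.84 trillion

Real GDP = Nominal / (price index/100) = 5271.9 / 1.237 = 4261.84.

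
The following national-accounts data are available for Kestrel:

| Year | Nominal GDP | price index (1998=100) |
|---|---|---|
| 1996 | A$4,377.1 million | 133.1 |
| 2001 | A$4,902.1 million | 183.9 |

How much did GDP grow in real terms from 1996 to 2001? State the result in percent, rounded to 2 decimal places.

-18.94%

Deflate each year: 1996 → 4377.1/1.331 = 3288.58; 2001 → 4902.1/1.839 = 2665.63.
So real GDP changed by 2665.63/3288.58 − 1 = -0.1894, i.e. -18.94%.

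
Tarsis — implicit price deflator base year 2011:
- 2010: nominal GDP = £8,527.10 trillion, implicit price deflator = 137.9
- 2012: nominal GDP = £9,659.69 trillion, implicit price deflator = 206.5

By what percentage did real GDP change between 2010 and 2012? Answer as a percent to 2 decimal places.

Real GDP 2010 = 8527.10 / 1.379 = 6183.54.
Real GDP 2012 = 9659.69 / 2.065 = 4677.82.
Real growth = 4677.82 / 6183.54 − 1 = -0.2435.

-24.35%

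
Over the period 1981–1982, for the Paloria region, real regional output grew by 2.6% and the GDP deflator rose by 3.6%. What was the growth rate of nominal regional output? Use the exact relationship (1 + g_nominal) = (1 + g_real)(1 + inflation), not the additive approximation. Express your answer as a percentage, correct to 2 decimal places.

6.29%

(1 + g_nom) = (1 + g_real)(1 + π) = 1.0260 × 1.0360 = 1.06294.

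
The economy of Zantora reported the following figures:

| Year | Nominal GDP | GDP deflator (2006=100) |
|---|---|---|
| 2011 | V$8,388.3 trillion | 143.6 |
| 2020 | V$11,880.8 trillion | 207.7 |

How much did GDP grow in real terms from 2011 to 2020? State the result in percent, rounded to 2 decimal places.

Real GDP 2011 = 8388.3 / 1.436 = 5841.43.
Real GDP 2020 = 11880.8 / 2.077 = 5720.17.
Real growth = 5720.17 / 5841.43 − 1 = -0.0208.

-2.08%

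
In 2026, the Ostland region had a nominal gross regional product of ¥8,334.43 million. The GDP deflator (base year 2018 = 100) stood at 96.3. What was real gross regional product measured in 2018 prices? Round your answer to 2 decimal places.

Real gross regional product = Nominal / (GDP deflator/100) = 8334.43 / 0.963 = 8654.65.

¥8,654.65 million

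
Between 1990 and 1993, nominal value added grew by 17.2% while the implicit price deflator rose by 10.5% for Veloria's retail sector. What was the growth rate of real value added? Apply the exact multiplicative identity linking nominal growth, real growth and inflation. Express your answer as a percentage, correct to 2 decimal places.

6.06%

(1 + g_nom) = (1 + g_real)(1 + π), so g_real = 1.1720 / 1.1050 − 1 = 0.06063.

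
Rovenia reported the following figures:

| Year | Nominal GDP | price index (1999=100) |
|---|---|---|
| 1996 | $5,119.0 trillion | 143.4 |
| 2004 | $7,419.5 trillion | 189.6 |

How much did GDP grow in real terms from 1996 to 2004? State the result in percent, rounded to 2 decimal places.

Deflate each year: 1996 → 5119.0/1.434 = 3569.74; 2004 → 7419.5/1.896 = 3913.24.
So real GDP changed by 3913.24/3569.74 − 1 = 0.0962, i.e. 9.62%.

9.62%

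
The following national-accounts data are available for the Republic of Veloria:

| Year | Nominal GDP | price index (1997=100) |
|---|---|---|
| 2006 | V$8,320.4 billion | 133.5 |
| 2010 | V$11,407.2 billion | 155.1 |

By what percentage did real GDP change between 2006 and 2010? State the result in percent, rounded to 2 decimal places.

18.01%

Deflate each year: 2006 → 8320.4/1.335 = 6232.51; 2010 → 11407.2/1.551 = 7354.74.
So real GDP changed by 7354.74/6232.51 − 1 = 0.1801, i.e. 18.01%.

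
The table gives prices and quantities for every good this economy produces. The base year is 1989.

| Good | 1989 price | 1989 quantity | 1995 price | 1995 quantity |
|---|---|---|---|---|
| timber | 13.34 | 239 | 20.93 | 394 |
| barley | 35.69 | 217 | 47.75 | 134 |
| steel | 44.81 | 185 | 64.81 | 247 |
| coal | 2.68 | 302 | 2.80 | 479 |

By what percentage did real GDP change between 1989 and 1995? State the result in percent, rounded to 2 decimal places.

Real GDP 1989 = Nominal GDP 1989 = 13.34·239 + 35.69·217 + 44.81·185 + 2.68·302 = 20032.20.
Real GDP 1995 (at 1989 prices) = 13.34·394 + 35.69·134 + 44.81·247 + 2.68·479 = 22390.21.
Real growth = 22390.21/20032.20 − 1 = 0.1177.

11.77%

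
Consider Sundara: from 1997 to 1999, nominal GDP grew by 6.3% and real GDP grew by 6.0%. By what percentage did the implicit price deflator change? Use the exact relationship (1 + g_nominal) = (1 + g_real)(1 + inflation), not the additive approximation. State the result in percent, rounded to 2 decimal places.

0.28%

(1 + g_nom) = (1 + g_real)(1 + π), so π = 1.0630 / 1.0600 − 1 = 0.00283.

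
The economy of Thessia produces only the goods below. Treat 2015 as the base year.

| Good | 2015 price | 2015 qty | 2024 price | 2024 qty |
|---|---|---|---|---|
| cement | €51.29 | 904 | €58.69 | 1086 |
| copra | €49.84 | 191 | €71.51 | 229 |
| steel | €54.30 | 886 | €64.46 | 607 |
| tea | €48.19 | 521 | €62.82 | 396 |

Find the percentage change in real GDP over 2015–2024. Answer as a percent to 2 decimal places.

Real GDP 2015 = Nominal GDP 2015 = 51.29·904 + 49.84·191 + 54.30·886 + 48.19·521 = 129102.39.
Real GDP 2024 (at 2015 prices) = 51.29·1086 + 49.84·229 + 54.30·607 + 48.19·396 = 119157.64.
Real growth = 119157.64/129102.39 − 1 = -0.0770.

-7.70%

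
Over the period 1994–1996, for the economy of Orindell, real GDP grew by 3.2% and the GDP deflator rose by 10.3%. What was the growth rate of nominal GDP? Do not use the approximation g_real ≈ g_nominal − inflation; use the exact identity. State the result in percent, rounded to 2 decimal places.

(1 + g_nom) = (1 + g_real)(1 + π) = 1.0320 × 1.1030 = 1.13830.

13.83%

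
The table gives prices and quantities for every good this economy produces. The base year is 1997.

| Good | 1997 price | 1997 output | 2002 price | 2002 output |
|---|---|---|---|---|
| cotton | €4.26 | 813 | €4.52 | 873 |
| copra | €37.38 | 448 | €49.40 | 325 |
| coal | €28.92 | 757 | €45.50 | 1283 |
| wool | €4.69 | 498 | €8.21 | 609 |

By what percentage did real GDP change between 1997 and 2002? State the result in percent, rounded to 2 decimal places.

Real GDP 1997 = Nominal GDP 1997 = 4.26·813 + 37.38·448 + 28.92·757 + 4.69·498 = 44437.68.
Real GDP 2002 (at 1997 prices) = 4.26·873 + 37.38·325 + 28.92·1283 + 4.69·609 = 55828.05.
Real growth = 55828.05/44437.68 − 1 = 0.2563.

25.63%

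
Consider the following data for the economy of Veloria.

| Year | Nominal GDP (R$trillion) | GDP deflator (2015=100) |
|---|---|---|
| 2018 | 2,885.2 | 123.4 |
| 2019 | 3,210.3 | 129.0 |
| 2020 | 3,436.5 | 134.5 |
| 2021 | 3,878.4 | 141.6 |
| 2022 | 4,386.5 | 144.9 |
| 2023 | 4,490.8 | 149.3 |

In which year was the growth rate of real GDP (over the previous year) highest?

2022

2019: real = 3210.3/1.290 = 2488.60; growth vs 2018 (2338.09) = 6.44%.
2020: real = 3436.5/1.345 = 2555.02; growth vs 2019 (2488.60) = 2.67%.
2021: real = 3878.4/1.416 = 2738.98; growth vs 2020 (2555.02) = 7.20%.
2022: real = 4386.5/1.449 = 3027.26; growth vs 2021 (2738.98) = 10.53%.
2023: real = 4490.8/1.493 = 3007.90; growth vs 2022 (3027.26) = -0.64%.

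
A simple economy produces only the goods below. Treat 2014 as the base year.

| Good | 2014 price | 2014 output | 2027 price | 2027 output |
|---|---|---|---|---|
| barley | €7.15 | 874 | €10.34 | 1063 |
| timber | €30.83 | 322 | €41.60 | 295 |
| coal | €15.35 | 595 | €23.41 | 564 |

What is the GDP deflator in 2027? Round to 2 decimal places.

143.84

Nominal GDP 2027 = 10.34·1063 + 41.60·295 + 23.41·564 = 36466.66.
Real GDP 2027 (at 2014 prices) = 7.15·1063 + 30.83·295 + 15.35·564 = 25352.70.
Deflator = Nominal/Real × 100 = 36466.66/25352.70 × 100 = 143.837.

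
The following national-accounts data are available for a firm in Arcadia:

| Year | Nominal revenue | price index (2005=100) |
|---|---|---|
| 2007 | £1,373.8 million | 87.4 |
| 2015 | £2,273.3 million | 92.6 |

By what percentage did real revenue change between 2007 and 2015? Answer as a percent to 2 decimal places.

Real revenue 2007 = 1373.8 / 0.874 = 1571.85.
Real revenue 2015 = 2273.3 / 0.926 = 2454.97.
Real growth = 2454.97 / 1571.85 − 1 = 0.5618.

56.18%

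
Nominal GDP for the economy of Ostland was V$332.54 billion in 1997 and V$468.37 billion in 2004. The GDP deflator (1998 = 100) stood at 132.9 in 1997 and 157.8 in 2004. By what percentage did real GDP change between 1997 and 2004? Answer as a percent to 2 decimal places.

Deflate each year: 1997 → 332.54/1.329 = 250.22; 2004 → 468.37/1.578 = 296.81.
So real GDP changed by 296.81/250.22 − 1 = 0.1862, i.e. 18.62%.

18.62%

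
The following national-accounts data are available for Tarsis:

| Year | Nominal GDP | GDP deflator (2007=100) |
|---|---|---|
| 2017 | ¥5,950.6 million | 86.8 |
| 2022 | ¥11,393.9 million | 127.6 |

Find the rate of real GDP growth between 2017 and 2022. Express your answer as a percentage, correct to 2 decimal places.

Deflate each year: 2017 → 5950.6/0.868 = 6855.53; 2022 → 11393.9/1.276 = 8929.39.
So real GDP changed by 8929.39/6855.53 − 1 = 0.3025, i.e. 30.25%.

30.25%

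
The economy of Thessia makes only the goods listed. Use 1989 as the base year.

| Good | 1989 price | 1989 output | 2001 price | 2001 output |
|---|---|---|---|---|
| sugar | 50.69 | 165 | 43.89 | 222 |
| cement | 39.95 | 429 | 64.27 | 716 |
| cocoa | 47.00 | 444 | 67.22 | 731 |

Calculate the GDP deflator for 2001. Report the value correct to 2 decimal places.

Nominal GDP 2001 = 43.89·222 + 64.27·716 + 67.22·731 = 104898.72.
Real GDP 2001 (at 1989 prices) = 50.69·222 + 39.95·716 + 47.00·731 = 74214.38.
Deflator = Nominal/Real × 100 = 104898.72/74214.38 × 100 = 141.346.

141.35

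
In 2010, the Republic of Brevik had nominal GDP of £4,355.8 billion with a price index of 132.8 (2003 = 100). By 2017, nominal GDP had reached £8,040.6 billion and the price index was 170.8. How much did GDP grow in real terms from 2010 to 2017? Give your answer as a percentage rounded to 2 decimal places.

43.53%

Real GDP 2010 = 4355.8 / 1.328 = 3279.97.
Real GDP 2017 = 8040.6 / 1.708 = 4707.61.
Real growth = 4707.61 / 3279.97 − 1 = 0.4353.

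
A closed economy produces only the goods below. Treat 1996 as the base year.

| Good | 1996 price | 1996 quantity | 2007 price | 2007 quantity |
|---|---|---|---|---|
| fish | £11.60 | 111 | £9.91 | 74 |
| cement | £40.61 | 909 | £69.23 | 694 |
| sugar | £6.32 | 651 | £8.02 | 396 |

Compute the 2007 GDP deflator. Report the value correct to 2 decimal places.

Nominal GDP 2007 = 9.91·74 + 69.23·694 + 8.02·396 = 51954.88.
Real GDP 2007 (at 1996 prices) = 11.60·74 + 40.61·694 + 6.32·396 = 31544.46.
Deflator = Nominal/Real × 100 = 51954.88/31544.46 × 100 = 164.704.

164.70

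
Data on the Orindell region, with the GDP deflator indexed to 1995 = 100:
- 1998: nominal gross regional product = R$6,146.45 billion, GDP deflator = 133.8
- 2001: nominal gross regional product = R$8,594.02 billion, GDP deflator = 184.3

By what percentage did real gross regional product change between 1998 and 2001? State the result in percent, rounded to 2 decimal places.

Real gross regional product 1998 = 6146.45 / 1.338 = 4593.76.
Real gross regional product 2001 = 8594.02 / 1.843 = 4663.06.
Real growth = 4663.06 / 4593.76 − 1 = 0.0151.

1.51%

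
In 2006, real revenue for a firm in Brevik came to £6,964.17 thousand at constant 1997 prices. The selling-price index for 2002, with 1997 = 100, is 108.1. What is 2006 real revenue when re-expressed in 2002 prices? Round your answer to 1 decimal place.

£7,528.3 thousand

Real revenue in 2002 prices = Real revenue in 1997 prices × (P_2002/P_1997) = 6964.17 × 1.081 = 7528.27.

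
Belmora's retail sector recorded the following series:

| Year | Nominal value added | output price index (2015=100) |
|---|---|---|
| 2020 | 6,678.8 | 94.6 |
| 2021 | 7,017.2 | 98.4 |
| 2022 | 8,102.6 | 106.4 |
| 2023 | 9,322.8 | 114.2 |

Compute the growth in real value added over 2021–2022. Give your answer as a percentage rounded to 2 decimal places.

Real value added 2021 = 7017.2/0.984 = 7131.30.
Real value added 2022 = 8102.6/1.064 = 7615.23.
Change = 7615.23/7131.30 − 1 = 0.0679.

6.79%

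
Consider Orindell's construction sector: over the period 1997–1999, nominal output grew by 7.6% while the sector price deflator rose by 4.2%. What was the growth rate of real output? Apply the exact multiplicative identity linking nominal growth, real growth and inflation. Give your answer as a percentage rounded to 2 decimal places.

(1 + g_nom) = (1 + g_real)(1 + π), so g_real = 1.0760 / 1.0420 − 1 = 0.03263.

3.26%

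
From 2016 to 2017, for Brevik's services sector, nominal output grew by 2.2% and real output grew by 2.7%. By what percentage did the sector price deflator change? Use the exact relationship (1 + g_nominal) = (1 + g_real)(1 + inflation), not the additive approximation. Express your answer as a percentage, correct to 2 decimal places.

(1 + g_nom) = (1 + g_real)(1 + π), so π = 1.0220 / 1.0270 − 1 = -0.00487.

-0.49%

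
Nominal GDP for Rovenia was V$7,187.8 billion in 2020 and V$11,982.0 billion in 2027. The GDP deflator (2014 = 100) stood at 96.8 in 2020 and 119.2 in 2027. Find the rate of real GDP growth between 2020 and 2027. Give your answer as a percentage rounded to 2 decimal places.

Real GDP 2020 = 7187.8 / 0.968 = 7425.41.
Real GDP 2027 = 11982.0 / 1.192 = 10052.01.
Real growth = 10052.01 / 7425.41 − 1 = 0.3537.

35.37%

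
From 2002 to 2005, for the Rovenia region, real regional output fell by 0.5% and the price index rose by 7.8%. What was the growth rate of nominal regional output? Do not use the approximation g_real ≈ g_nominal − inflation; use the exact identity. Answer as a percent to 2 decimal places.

(1 + g_nom) = (1 + g_real)(1 + π) = 0.9950 × 1.0780 = 1.07261.

7.26%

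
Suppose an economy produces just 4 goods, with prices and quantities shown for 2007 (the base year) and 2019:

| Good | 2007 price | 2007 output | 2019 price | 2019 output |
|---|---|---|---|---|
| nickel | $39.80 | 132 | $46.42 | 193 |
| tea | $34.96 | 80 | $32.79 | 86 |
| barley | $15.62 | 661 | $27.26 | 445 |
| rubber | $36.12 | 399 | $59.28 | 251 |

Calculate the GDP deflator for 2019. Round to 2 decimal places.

145.25

Nominal GDP 2019 = 46.42·193 + 32.79·86 + 27.26·445 + 59.28·251 = 38788.98.
Real GDP 2019 (at 2007 prices) = 39.80·193 + 34.96·86 + 15.62·445 + 36.12·251 = 26704.98.
Deflator = Nominal/Real × 100 = 38788.98/26704.98 × 100 = 145.250.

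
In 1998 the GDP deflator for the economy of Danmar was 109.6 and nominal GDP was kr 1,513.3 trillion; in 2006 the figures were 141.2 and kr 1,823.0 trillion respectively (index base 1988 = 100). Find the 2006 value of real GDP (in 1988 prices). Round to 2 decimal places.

kr 1,291.08 trillion

Real GDP = Nominal / (GDP deflator/100) = 1823.0 / 1.412 = 1291.08.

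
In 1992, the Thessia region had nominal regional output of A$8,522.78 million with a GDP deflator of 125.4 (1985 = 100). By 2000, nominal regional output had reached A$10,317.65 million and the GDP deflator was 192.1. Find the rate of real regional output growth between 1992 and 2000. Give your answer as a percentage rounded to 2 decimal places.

Real regional output 1992 = 8522.78 / 1.254 = 6796.48.
Real regional output 2000 = 10317.65 / 1.921 = 5370.98.
Real growth = 5370.98 / 6796.48 − 1 = -0.2097.

-20.97%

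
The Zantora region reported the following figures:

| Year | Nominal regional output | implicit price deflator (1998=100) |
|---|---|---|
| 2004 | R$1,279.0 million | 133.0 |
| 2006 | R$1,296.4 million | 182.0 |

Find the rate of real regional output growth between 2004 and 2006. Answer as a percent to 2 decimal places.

-25.93%

Deflate each year: 2004 → 1279.0/1.330 = 961.65; 2006 → 1296.4/1.820 = 712.31.
So real regional output changed by 712.31/961.65 − 1 = -0.2593, i.e. -25.93%.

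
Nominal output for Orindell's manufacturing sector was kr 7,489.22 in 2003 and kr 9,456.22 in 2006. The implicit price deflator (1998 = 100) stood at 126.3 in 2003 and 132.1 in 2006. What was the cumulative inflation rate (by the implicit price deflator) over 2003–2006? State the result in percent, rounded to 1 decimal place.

Price-level change = 132.1 / 126.3 − 1 = 0.0459.

4.6%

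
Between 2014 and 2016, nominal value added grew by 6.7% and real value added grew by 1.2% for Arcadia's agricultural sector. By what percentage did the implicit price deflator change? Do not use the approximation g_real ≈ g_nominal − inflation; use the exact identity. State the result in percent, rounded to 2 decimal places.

(1 + g_nom) = (1 + g_real)(1 + π), so π = 1.0670 / 1.0120 − 1 = 0.05435.

5.43%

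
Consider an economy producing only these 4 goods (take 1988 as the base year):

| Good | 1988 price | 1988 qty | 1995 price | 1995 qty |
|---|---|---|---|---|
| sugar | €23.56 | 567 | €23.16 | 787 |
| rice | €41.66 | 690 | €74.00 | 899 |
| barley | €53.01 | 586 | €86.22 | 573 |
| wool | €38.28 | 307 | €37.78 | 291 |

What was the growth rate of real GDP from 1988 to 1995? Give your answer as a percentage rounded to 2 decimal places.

14.82%

Real GDP 1988 = Nominal GDP 1988 = 23.56·567 + 41.66·690 + 53.01·586 + 38.28·307 = 84919.74.
Real GDP 1995 (at 1988 prices) = 23.56·787 + 41.66·899 + 53.01·573 + 38.28·291 = 97508.27.
Real growth = 97508.27/84919.74 − 1 = 0.1482.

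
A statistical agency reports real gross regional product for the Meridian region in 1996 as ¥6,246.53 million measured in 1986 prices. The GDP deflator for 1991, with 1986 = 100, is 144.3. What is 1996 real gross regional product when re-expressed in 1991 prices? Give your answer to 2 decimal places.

Real gross regional product in 1991 prices = Real gross regional product in 1986 prices × (P_1991/P_1986) = 6246.53 × 1.443 = 9013.74.

¥9,013.74 million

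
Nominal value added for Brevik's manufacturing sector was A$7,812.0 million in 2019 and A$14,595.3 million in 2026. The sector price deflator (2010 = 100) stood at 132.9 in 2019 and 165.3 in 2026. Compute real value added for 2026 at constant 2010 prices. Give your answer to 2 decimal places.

A$8,829.58 million

Real value added = Nominal / (sector price deflator/100) = 14595.3 / 1.653 = 8829.58.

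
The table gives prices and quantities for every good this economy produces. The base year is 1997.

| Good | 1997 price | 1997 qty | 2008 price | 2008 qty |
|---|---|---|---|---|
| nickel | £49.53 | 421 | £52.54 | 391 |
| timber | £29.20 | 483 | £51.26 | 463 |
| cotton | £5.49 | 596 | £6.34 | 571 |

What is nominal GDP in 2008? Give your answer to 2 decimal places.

£47896.66

Nominal GDP 2008 = Σ (p_2008 × q_2008) = 52.54·391 + 51.26·463 + 6.34·571 = 47896.66.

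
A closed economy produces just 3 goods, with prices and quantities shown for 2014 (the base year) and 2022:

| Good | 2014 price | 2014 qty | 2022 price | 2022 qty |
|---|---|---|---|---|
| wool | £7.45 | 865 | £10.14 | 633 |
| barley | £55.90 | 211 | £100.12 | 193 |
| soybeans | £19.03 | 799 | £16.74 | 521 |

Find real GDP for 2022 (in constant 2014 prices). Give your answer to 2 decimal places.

£25419.18

Real GDP 2022 = Σ (p_2014 × q_2022) = 7.45·633 + 55.90·193 + 19.03·521 = 25419.18.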